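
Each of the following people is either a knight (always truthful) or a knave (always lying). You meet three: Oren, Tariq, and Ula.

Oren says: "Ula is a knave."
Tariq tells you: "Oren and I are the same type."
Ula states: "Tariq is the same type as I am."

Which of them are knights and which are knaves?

Oren: knight, Tariq: knight, Ula: knave

Consider Oren. Suppose Oren is a knave.
Then whichever role Tariq has, Tariq's statement has the wrong truth value — contradiction.
So Oren is a knight.
Consider Tariq. Suppose Tariq is a knave.
Then whichever role Ula has, Ula's statement has the wrong truth value — contradiction.
So Tariq is a knight.
Consider Ula. Suppose Ula is a knight.
Then Oren's statement comes out false, contradicting Oren being a knight.
So Ula is a knave.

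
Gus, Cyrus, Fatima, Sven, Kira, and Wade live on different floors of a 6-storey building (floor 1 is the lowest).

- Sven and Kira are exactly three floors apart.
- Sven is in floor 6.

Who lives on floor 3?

Kira

With clues 1–2, Cyrus, Fatima, Gus, Sven, and Wade are ruled out for floor 3.
So floor 3 is Kira.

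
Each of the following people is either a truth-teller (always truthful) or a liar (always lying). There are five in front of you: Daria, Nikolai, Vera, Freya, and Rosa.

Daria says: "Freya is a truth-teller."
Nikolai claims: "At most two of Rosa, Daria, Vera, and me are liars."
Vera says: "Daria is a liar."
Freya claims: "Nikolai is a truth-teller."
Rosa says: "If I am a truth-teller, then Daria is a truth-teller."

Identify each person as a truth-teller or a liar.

Daria: truth-teller, Nikolai: truth-teller, Vera: liar, Freya: truth-teller, Rosa: truth-teller

Consider Daria. Suppose Daria is a liar.
Then whichever role Rosa has, Rosa's statement has the wrong truth value — contradiction.
So Daria is a truth-teller.
With that fixed, Vera's statement is false, so Vera is a liar.
With that fixed, Rosa's statement is true, so Rosa is a truth-teller.
With that fixed, Nikolai's statement is true, so Nikolai is a truth-teller.
With that fixed, Freya's statement is true, so Freya is a truth-teller.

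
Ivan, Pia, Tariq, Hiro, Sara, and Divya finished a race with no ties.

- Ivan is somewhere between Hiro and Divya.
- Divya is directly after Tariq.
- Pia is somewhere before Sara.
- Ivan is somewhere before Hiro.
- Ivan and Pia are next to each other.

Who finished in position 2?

With clues 1–4, Hiro, Ivan, and Pia are ruled out for place 2.
With clues 1–5, Sara and Tariq are ruled out for place 2.
So place 2 is Divya.

Divya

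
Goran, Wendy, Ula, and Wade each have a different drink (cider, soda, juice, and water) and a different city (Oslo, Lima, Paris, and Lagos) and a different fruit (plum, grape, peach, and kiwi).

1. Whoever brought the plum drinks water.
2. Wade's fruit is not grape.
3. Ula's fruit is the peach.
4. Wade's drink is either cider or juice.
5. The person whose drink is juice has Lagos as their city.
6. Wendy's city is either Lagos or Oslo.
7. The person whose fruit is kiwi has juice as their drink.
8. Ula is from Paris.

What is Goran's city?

Lima

With clues 1–7, Lagos and Oslo are impossible for Goran's city.
With clues 1–8, Paris is impossible for Goran's city.
That leaves Lima.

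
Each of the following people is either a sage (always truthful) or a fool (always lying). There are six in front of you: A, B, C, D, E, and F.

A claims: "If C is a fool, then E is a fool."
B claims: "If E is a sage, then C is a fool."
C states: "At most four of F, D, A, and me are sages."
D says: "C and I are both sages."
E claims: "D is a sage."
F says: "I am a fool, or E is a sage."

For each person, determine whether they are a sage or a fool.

A: sage, B: fool, C: sage, D: sage, E: sage, F: sage

Regardless of anyone's role, C's statement is true, so C is a sage.
With that fixed, A's statement is true, so A is a sage.
Consider B. Suppose B is a sage.
Then no assignment of the remaining roles makes every statement match its speaker's type — contradiction.
So B is a fool.
Consider D. Suppose D is a fool.
Then no assignment of the remaining roles makes every statement match its speaker's type — contradiction.
So D is a sage.
With that fixed, E's statement is true, so E is a sage.
With that fixed, F's statement is true, so F is a sage.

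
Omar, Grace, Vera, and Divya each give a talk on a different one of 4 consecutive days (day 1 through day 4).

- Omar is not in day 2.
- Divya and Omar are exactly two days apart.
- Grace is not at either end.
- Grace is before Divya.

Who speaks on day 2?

Grace

With clue 1, Omar is ruled out for day 2.
With clues 1–3, Vera is ruled out for day 2.
With clues 1–4, Divya is ruled out for day 2.
So day 2 is Grace.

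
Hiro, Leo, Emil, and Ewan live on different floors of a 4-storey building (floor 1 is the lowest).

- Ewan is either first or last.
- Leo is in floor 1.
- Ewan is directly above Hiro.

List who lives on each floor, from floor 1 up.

From clue 1: Ewan is in {1,4}.
From clues 1–2: Leo → floor 1, Ewan → floor 4.
From clues 1–3: Emil → floor 2, Hiro → floor 3.

Leo, Emil, Hiro, Ewan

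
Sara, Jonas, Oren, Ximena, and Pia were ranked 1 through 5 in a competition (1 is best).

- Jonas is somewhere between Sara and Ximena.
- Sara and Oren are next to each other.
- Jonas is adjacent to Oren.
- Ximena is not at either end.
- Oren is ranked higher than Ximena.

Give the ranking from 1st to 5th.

Sara, Oren, Jonas, Ximena, Pia

From clue 1: Jonas is in {2,3,4}.
From clues 1–4: Jonas → rank 3.
From clues 1–5: Sara → rank 1, Oren → rank 2, Ximena → rank 4, Pia → rank 5.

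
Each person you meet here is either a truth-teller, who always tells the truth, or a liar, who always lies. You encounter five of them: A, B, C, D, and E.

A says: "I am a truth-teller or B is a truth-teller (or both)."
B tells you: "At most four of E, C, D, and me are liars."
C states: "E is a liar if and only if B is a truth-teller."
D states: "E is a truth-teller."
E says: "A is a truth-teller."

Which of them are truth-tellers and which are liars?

A: truth-teller, B: truth-teller, C: liar, D: truth-teller, E: truth-teller

Regardless of anyone's role, B's statement is true, so B is a truth-teller.
With that fixed, A's statement is true, so A is a truth-teller.
With that fixed, E's statement is true, so E is a truth-teller.
With that fixed, C's statement is false, so C is a liar.
With that fixed, D's statement is true, so D is a truth-teller.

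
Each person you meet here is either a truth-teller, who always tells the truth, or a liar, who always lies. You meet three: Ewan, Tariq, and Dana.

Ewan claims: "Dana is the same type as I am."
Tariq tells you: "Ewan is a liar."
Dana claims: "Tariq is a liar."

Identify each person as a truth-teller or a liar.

Consider Ewan. Suppose Ewan is a liar.
Then no assignment of the remaining roles makes every statement match its speaker's type — contradiction.
So Ewan is a truth-teller.
With that fixed, Tariq's statement is false, so Tariq is a liar.
With that fixed, Dana's statement is true, so Dana is a truth-teller.

Ewan: truth-teller, Tariq: liar, Dana: truth-teller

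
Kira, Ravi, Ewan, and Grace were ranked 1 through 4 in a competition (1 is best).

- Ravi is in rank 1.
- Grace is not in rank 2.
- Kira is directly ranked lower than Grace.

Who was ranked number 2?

With clue 1, Ravi is ruled out for rank 2.
With clues 1–2, Grace is ruled out for rank 2.
With clues 1–3, Kira is ruled out for rank 2.
So rank 2 is Ewan.

Ewan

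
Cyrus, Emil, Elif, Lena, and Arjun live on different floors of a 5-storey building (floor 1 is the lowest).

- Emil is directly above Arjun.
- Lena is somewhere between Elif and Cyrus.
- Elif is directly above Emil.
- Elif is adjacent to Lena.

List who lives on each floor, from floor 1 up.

From clue 1: Emil is in {2,3,4,5}.
From clues 1–2: Lena is in {2,4}.
From clues 1–3: Cyrus is in {1,5}.
From clues 1–4: Arjun → floor 1, Emil → floor 2, Elif → floor 3, Lena → floor 4, Cyrus → floor 5.

Arjun, Emil, Elif, Lena, Cyrus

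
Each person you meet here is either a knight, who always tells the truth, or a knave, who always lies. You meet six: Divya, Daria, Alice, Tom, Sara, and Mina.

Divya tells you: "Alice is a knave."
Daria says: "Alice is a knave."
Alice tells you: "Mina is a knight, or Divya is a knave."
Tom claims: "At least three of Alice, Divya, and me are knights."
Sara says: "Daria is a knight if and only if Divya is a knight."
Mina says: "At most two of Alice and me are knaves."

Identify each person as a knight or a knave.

Divya: knave, Daria: knave, Alice: knight, Tom: knave, Sara: knight, Mina: knight

Regardless of anyone's role, Mina's statement is true, so Mina is a knight.
With that fixed, Alice's statement is true, so Alice is a knight.
With that fixed, Divya's statement is false, so Divya is a knave.
With that fixed, Daria's statement is false, so Daria is a knave.
With that fixed, Tom's statement is false, so Tom is a knave.
With that fixed, Sara's statement is true, so Sara is a knight.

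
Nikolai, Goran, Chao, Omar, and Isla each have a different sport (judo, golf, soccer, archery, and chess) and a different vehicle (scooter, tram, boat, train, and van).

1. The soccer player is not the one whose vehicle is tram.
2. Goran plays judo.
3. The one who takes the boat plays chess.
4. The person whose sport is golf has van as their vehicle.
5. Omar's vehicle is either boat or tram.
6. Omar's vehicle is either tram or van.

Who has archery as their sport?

Omar

With clues 1–2, Goran is impossible for the one with sport archery.
With clues 1–6, Chao, Isla, and Nikolai are impossible for the one with sport archery.
That leaves Omar.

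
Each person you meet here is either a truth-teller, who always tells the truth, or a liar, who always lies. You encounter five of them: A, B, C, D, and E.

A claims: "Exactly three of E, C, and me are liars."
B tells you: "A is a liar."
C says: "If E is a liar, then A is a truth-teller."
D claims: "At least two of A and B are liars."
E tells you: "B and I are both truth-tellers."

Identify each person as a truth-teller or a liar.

A: liar, B: truth-teller, C: truth-teller, D: liar, E: truth-teller

Consider A. Suppose A is a truth-teller.
Then A's own statement would have to be true, but it can't be — contradiction.
So A is a liar.
With that fixed, B's statement is true, so B is a truth-teller.
With that fixed, D's statement is false, so D is a liar.
Consider C. Suppose C is a liar.
Then no assignment of the remaining roles makes every statement match its speaker's type — contradiction.
So C is a truth-teller.
Consider E. Suppose E is a liar.
Then C's statement comes out false, contradicting C being a truth-teller.
So E is a truth-teller.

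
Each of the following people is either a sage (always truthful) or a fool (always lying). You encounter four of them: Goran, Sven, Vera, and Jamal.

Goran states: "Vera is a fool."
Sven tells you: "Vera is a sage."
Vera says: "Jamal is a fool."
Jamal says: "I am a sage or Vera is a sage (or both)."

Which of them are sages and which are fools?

Goran: sage, Sven: fool, Vera: fool, Jamal: sage

Consider Goran. Suppose Goran is a fool.
Then no assignment of the remaining roles makes every statement match its speaker's type — contradiction.
So Goran is a sage.
Consider Sven. Suppose Sven is a sage.
Then no assignment of the remaining roles makes every statement match its speaker's type — contradiction.
So Sven is a fool.
Consider Vera. Suppose Vera is a sage.
Then Goran's statement comes out false, contradicting Goran being a sage.
So Vera is a fool.
Consider Jamal. Suppose Jamal is a fool.
Then Vera's statement comes out true, contradicting Vera being a fool.
So Jamal is a sage.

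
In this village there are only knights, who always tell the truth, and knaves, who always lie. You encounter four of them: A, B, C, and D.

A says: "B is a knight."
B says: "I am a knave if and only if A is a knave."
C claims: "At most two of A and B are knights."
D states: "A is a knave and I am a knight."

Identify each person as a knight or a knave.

A: knight, B: knight, C: knight, D: knave

Regardless of anyone's role, C's statement is true, so C is a knight.
Consider A. Suppose A is a knave.
Then whichever role B has, B's statement has the wrong truth value — contradiction.
So A is a knight.
With that fixed, D's statement is false, so D is a knave.
Consider B. Suppose B is a knave.
Then A's statement comes out false, contradicting A being a knight.
So B is a knight.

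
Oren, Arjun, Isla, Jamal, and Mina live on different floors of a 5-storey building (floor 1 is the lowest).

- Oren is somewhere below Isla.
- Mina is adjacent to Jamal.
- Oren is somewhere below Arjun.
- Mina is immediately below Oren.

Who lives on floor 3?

Oren

With clues 1–4, Arjun, Isla, Jamal, and Mina are ruled out for floor 3.
So floor 3 is Oren.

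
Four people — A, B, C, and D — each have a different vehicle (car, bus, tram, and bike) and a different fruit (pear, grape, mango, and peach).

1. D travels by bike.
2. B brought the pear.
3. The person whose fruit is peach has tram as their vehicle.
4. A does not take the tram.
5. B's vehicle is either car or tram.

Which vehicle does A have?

bus

Clue 1 rules out bike for A's vehicle.
With clues 1–4, tram is impossible for A's vehicle.
With clues 1–5, car is impossible for A's vehicle.
That leaves bus.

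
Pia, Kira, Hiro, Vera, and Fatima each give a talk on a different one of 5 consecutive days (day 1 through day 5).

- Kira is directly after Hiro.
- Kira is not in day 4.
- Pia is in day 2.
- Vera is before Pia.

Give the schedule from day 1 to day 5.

Vera, Pia, Fatima, Hiro, Kira

From clue 1: Kira is in {2,3,4,5}.
From clues 1–2: Kira is in {2,3,5}.
From clues 1–3: Pia → day 2, Hiro → day 4, Kira → day 5.
From clues 1–4: Vera → day 1, Fatima → day 3.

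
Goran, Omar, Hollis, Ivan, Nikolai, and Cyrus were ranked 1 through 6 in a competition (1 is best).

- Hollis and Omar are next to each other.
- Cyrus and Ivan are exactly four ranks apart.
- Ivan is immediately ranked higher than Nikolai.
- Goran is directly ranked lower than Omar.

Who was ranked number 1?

Cyrus

With clues 1–2, Hollis and Omar are ruled out for rank 1.
With clues 1–3, Nikolai is ruled out for rank 1.
With clues 1–4, Goran and Ivan are ruled out for rank 1.
So rank 1 is Cyrus.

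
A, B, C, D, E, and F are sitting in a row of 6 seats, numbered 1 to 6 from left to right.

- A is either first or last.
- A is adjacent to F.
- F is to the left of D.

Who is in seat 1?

A

With clues 1–2, F is ruled out for seat 1.
With clues 1–3, B, C, D, and E are ruled out for seat 1.
So seat 1 is A.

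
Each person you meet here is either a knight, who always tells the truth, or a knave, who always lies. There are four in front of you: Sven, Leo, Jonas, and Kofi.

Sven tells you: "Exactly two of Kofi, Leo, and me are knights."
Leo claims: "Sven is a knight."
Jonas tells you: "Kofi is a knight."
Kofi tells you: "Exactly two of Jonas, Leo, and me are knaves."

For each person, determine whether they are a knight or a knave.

Sven: knave, Leo: knave, Jonas: knave, Kofi: knave

Consider Sven. Suppose Sven is a knight.
Then no assignment of the remaining roles makes every statement match its speaker's type — contradiction.
So Sven is a knave.
With that fixed, Leo's statement is false, so Leo is a knave.
Consider Jonas. Suppose Jonas is a knight.
Then whichever role Kofi has, Kofi's statement has the wrong truth value — contradiction.
So Jonas is a knave.
Consider Kofi. Suppose Kofi is a knight.
Then Jonas's statement comes out true, contradicting Jonas being a knave.
So Kofi is a knave.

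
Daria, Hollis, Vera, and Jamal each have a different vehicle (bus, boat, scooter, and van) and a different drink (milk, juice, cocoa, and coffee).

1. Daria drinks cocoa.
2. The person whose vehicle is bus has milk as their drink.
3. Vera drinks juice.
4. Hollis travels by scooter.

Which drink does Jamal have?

milk

Clue 1 rules out cocoa for Jamal's drink.
With clues 1–3, juice is impossible for Jamal's drink.
With clues 1–4, coffee is impossible for Jamal's drink.
That leaves milk.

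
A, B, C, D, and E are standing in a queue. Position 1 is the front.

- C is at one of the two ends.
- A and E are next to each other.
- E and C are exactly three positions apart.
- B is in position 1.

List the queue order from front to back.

B, E, A, D, C

From clue 1: C is in {1,5}.
From clues 1–4: B → position 1, E → position 2, A → position 3, D → position 4, C → position 5.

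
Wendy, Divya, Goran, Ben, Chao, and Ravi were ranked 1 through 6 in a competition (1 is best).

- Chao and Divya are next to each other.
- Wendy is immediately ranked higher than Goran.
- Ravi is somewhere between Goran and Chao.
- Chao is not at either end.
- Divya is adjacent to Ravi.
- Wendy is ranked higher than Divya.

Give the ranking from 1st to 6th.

From clues 1–2: Wendy is in {1,2,3,4,5}.
From clues 1–3: Ravi is in {3,4}.
From clues 1–5: Wendy is in {1,5}.
From clues 1–6: Wendy → rank 1, Goran → rank 2, Ravi → rank 3, Divya → rank 4, Chao → rank 5, Ben → rank 6.

Wendy, Goran, Ravi, Divya, Chao, Ben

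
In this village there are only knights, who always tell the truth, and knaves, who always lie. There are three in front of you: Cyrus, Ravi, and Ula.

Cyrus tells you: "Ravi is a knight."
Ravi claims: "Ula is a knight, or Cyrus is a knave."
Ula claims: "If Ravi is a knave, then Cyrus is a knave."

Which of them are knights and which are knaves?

Consider Cyrus. Suppose Cyrus is a knave.
Then no assignment of the remaining roles makes every statement match its speaker's type — contradiction.
So Cyrus is a knight.
Consider Ravi. Suppose Ravi is a knave.
Then Cyrus's statement comes out false, contradicting Cyrus being a knight.
So Ravi is a knight.
With that fixed, Ula's statement is true, so Ula is a knight.

Cyrus: knight, Ravi: knight, Ula: knight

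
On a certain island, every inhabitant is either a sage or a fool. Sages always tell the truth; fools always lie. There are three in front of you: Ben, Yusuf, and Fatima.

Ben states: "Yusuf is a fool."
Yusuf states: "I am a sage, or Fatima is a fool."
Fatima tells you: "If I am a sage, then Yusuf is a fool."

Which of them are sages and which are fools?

Consider Ben. Suppose Ben is a fool.
Then no assignment of the remaining roles makes every statement match its speaker's type — contradiction.
So Ben is a sage.
Consider Yusuf. Suppose Yusuf is a sage.
Then Ben's statement comes out false, contradicting Ben being a sage.
So Yusuf is a fool.
With that fixed, Fatima's statement is true, so Fatima is a sage.

Ben: sage, Yusuf: fool, Fatima: sage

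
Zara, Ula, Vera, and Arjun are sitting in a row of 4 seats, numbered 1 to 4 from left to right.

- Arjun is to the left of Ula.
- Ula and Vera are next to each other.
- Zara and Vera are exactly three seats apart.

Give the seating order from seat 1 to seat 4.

Zara, Arjun, Ula, Vera

From clue 1: Ula is in {2,3,4}.
From clues 1–2: Arjun is in {1,2}.
From clues 1–3: Zara → seat 1, Arjun → seat 2, Ula → seat 3, Vera → seat 4.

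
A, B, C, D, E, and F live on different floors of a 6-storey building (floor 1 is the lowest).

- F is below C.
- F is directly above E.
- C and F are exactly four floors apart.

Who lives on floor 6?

C

With clue 1, F is ruled out for floor 6.
With clues 1–2, E is ruled out for floor 6.
With clues 1–3, A, B, and D are ruled out for floor 6.
So floor 6 is C.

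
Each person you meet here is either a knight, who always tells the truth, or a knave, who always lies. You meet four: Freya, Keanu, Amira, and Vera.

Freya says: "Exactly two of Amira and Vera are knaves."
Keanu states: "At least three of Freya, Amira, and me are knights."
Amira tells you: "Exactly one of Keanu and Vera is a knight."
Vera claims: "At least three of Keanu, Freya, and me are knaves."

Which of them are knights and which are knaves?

Freya: knight, Keanu: knave, Amira: knave, Vera: knave

Consider Freya. Suppose Freya is a knave.
Then no assignment of the remaining roles makes every statement match its speaker's type — contradiction.
So Freya is a knight.
With that fixed, Vera's statement is false, so Vera is a knave.
Consider Keanu. Suppose Keanu is a knight.
Then no assignment of the remaining roles makes every statement match its speaker's type — contradiction.
So Keanu is a knave.
With that fixed, Amira's statement is false, so Amira is a knave.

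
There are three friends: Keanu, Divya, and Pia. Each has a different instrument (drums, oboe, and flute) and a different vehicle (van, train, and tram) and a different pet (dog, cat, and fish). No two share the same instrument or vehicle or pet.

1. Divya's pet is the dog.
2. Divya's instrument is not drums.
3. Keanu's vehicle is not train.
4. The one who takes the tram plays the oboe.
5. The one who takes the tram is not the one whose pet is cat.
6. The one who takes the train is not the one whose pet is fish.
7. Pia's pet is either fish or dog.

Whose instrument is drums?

With clues 1–2, Divya is impossible for the one with instrument drums.
With clues 1–7, Pia is impossible for the one with instrument drums.
That leaves Keanu.

Keanu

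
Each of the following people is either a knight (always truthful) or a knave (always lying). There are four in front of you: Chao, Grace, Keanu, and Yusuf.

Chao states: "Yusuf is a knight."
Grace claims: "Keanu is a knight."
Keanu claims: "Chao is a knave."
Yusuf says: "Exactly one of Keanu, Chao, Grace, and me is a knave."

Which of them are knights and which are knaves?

Chao: knave, Grace: knight, Keanu: knight, Yusuf: knave

Consider Chao. Suppose Chao is a knight.
Then no assignment of the remaining roles makes every statement match its speaker's type — contradiction.
So Chao is a knave.
With that fixed, Keanu's statement is true, so Keanu is a knight.
With that fixed, Grace's statement is true, so Grace is a knight.
Consider Yusuf. Suppose Yusuf is a knight.
Then Chao's statement comes out true, contradicting Chao being a knave.
So Yusuf is a knave.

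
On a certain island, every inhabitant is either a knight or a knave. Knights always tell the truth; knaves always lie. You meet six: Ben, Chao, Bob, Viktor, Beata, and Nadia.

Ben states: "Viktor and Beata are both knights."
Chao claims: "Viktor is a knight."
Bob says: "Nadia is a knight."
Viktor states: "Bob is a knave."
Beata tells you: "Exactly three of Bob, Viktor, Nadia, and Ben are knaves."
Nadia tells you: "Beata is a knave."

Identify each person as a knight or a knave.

Consider Ben. Suppose Ben is a knight.
Then no assignment of the remaining roles makes every statement match its speaker's type — contradiction.
So Ben is a knave.
Consider Chao. Suppose Chao is a knight.
Then no assignment of the remaining roles makes every statement match its speaker's type — contradiction.
So Chao is a knave.
Consider Bob. Suppose Bob is a knave.
Then no assignment of the remaining roles makes every statement match its speaker's type — contradiction.
So Bob is a knight.
With that fixed, Viktor's statement is false, so Viktor is a knave.
Consider Beata. Suppose Beata is a knight.
Then no assignment of the remaining roles makes every statement match its speaker's type — contradiction.
So Beata is a knave.
With that fixed, Nadia's statement is true, so Nadia is a knight.

Ben: knave, Chao: knave, Bob: knight, Viktor: knave, Beata: knave, Nadia: knight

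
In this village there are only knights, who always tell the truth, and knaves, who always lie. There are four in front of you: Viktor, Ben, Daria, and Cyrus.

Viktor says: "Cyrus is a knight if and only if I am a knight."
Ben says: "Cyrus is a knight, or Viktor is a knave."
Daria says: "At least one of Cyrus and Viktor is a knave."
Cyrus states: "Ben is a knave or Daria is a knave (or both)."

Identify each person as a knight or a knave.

Consider Viktor. Suppose Viktor is a knave.
Then no assignment of the remaining roles makes every statement match its speaker's type — contradiction.
So Viktor is a knight.
Consider Ben. Suppose Ben is a knave.
Then no assignment of the remaining roles makes every statement match its speaker's type — contradiction.
So Ben is a knight.
Consider Daria. Suppose Daria is a knight.
Then no assignment of the remaining roles makes every statement match its speaker's type — contradiction.
So Daria is a knave.
With that fixed, Cyrus's statement is true, so Cyrus is a knight.

Viktor: knight, Ben: knight, Daria: knave, Cyrus: knight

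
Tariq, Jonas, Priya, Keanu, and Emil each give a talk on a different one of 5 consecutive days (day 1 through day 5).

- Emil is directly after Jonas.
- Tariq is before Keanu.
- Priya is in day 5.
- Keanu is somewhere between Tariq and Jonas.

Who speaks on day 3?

With clues 1–3, Keanu and Priya are ruled out for day 3.
With clues 1–4, Emil and Tariq are ruled out for day 3.
So day 3 is Jonas.

Jonas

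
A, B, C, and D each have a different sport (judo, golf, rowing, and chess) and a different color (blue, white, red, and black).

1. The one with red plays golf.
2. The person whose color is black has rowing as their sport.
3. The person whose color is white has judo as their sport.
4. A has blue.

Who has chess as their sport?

With clues 1–4, B, C, and D are impossible for the one with sport chess.
That leaves A.

A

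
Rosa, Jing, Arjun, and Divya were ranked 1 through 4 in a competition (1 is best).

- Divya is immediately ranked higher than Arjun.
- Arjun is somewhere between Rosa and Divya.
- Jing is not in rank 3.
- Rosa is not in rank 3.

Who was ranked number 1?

With clue 1, Arjun is ruled out for rank 1.
With clues 1–2, Rosa is ruled out for rank 1.
With clues 1–4, Divya is ruled out for rank 1.
So rank 1 is Jing.

Jing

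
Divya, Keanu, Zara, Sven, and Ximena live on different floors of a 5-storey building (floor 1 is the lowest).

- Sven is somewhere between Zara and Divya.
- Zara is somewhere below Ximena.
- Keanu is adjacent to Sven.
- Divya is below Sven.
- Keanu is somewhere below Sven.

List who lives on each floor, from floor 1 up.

From clue 1: Sven is in {2,3,4}.
From clues 1–3: Zara is in {1,4}.
From clues 1–4: Divya → floor 1, Zara → floor 4, Ximena → floor 5.
From clues 1–5: Keanu → floor 2, Sven → floor 3.

Divya, Keanu, Sven, Zara, Ximena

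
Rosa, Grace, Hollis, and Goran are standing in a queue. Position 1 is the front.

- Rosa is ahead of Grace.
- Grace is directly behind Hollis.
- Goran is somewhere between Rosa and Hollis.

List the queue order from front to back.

Rosa, Goran, Hollis, Grace

From clue 1: Rosa is in {1,2,3}.
From clues 1–2: Rosa is in {1,2}.
From clues 1–3: Rosa → position 1, Goran → position 2, Hollis → position 3, Grace → position 4.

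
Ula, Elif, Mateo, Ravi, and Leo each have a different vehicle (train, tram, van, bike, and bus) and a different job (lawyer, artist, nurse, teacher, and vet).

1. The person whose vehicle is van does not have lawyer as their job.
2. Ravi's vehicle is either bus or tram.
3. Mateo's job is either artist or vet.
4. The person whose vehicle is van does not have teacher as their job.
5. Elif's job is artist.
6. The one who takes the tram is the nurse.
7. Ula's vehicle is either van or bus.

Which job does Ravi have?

nurse

With clues 1–5, artist and vet are impossible for Ravi's job.
With clues 1–7, lawyer and teacher are impossible for Ravi's job.
That leaves nurse.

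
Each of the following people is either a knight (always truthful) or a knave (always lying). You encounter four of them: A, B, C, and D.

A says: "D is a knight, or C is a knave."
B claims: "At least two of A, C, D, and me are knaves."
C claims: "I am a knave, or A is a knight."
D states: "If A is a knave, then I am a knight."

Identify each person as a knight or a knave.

Consider A. Suppose A is a knave.
Then whichever role C has, C's statement has the wrong truth value — contradiction.
So A is a knight.
With that fixed, C's statement is true, so C is a knight.
With that fixed, D's statement is true, so D is a knight.
With that fixed, B's statement is false, so B is a knave.

A: knight, B: knave, C: knight, D: knight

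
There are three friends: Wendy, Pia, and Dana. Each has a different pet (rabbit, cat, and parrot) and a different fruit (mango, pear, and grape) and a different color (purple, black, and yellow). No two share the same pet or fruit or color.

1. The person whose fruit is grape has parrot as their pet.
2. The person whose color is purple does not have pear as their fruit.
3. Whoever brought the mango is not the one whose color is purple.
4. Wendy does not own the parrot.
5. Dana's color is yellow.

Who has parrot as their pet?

With clues 1–4, Wendy is impossible for the one with pet parrot.
With clues 1–5, Dana is impossible for the one with pet parrot.
That leaves Pia.

Pia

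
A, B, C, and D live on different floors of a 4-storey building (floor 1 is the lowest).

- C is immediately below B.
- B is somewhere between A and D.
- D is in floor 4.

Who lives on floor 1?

With clue 1, B is ruled out for floor 1.
With clues 1–2, C is ruled out for floor 1.
With clues 1–3, D is ruled out for floor 1.
So floor 1 is A.

A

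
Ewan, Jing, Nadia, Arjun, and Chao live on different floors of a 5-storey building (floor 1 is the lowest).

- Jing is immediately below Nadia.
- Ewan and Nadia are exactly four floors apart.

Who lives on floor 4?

Jing

With clues 1–2, Arjun, Chao, Ewan, and Nadia are ruled out for floor 4.
So floor 4 is Jing.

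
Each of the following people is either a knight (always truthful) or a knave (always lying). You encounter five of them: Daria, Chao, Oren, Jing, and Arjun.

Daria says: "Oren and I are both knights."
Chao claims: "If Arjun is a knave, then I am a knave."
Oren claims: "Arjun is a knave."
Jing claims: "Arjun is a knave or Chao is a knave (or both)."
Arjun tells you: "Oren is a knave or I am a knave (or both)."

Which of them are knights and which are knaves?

Daria: knave, Chao: knight, Oren: knave, Jing: knave, Arjun: knight

Consider Daria. Suppose Daria is a knight.
Then no assignment of the remaining roles makes every statement match its speaker's type — contradiction.
So Daria is a knave.
Consider Chao. Suppose Chao is a knave.
Then Chao's own statement would have to be false, but it can't be — contradiction.
So Chao is a knight.
Consider Oren. Suppose Oren is a knight.
Then whichever role Arjun has, Arjun's statement has the wrong truth value — contradiction.
So Oren is a knave.
With that fixed, Arjun's statement is true, so Arjun is a knight.
With that fixed, Jing's statement is false, so Jing is a knave.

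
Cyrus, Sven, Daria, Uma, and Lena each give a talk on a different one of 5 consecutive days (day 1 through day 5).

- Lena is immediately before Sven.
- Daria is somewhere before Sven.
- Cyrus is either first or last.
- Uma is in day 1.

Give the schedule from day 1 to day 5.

Uma, Daria, Lena, Sven, Cyrus

From clue 1: Sven is in {2,3,4,5}.
From clues 1–2: Sven is in {3,4,5}.
From clues 1–3: Cyrus is in {1,5}.
From clues 1–4: Uma → day 1, Daria → day 2, Lena → day 3, Sven → day 4, Cyrus → day 5.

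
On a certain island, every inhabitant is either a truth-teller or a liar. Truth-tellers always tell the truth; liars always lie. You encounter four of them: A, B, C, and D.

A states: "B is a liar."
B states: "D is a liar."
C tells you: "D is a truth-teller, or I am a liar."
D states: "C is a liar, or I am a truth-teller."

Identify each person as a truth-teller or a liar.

A: truth-teller, B: liar, C: truth-teller, D: truth-teller

Consider A. Suppose A is a liar.
Then no assignment of the remaining roles makes every statement match its speaker's type — contradiction.
So A is a truth-teller.
Consider B. Suppose B is a truth-teller.
Then A's statement comes out false, contradicting A being a truth-teller.
So B is a liar.
Consider C. Suppose C is a liar.
Then C's own statement would have to be false, but it can't be — contradiction.
So C is a truth-teller.
Consider D. Suppose D is a liar.
Then B's statement comes out true, contradicting B being a liar.
So D is a truth-teller.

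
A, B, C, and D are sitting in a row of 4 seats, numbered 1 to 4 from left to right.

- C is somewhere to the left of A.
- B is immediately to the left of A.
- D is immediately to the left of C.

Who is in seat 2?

With clues 1–2, A is ruled out for seat 2.
With clues 1–3, B and D are ruled out for seat 2.
So seat 2 is C.

C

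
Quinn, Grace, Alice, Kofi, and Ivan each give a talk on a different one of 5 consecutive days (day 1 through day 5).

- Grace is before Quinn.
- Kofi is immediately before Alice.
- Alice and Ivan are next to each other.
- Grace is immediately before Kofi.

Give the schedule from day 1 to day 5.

Grace, Kofi, Alice, Ivan, Quinn

From clue 1: Quinn is in {2,3,4,5}.
From clues 1–3: Quinn is in {2,5}.
From clues 1–4: Grace → day 1, Kofi → day 2, Alice → day 3, Ivan → day 4, Quinn → day 5.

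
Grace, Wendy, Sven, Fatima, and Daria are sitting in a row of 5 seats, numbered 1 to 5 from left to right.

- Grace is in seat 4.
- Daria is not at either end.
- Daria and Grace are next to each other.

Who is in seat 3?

Daria

With clue 1, Grace is ruled out for seat 3.
With clues 1–3, Fatima, Sven, and Wendy are ruled out for seat 3.
So seat 3 is Daria.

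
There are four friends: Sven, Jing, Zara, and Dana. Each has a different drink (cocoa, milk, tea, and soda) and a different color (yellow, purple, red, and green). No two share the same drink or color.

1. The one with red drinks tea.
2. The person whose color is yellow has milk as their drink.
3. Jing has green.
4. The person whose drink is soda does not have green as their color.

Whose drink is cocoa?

With clues 1–4, Dana, Sven, and Zara are impossible for the one with drink cocoa.
That leaves Jing.

Jing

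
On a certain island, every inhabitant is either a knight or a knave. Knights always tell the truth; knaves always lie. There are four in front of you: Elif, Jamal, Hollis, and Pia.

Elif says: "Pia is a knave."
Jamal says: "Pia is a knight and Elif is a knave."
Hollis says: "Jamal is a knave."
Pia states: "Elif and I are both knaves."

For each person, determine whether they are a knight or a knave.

Elif: knight, Jamal: knave, Hollis: knight, Pia: knave

Consider Elif. Suppose Elif is a knave.
Then whichever role Pia has, Pia's statement has the wrong truth value — contradiction.
So Elif is a knight.
With that fixed, Jamal's statement is false, so Jamal is a knave.
With that fixed, Hollis's statement is true, so Hollis is a knight.
With that fixed, Pia's statement is false, so Pia is a knave.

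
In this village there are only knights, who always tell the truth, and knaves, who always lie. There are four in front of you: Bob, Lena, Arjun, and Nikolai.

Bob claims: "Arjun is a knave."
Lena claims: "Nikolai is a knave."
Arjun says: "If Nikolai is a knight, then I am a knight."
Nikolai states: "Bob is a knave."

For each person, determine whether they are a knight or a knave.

Bob: knave, Lena: knave, Arjun: knight, Nikolai: knight

Consider Bob. Suppose Bob is a knight.
Then no assignment of the remaining roles makes every statement match its speaker's type — contradiction.
So Bob is a knave.
With that fixed, Nikolai's statement is true, so Nikolai is a knight.
With that fixed, Lena's statement is false, so Lena is a knave.
Consider Arjun. Suppose Arjun is a knave.
Then Bob's statement comes out true, contradicting Bob being a knave.
So Arjun is a knight.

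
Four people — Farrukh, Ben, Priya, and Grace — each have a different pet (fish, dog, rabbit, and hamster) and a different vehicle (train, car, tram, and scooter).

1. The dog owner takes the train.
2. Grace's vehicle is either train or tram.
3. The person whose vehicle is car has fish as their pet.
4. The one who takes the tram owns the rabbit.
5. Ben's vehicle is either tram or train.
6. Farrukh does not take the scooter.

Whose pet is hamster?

Priya

With clues 1–4, Grace is impossible for the one with pet hamster.
With clues 1–5, Ben is impossible for the one with pet hamster.
With clues 1–6, Farrukh is impossible for the one with pet hamster.
That leaves Priya.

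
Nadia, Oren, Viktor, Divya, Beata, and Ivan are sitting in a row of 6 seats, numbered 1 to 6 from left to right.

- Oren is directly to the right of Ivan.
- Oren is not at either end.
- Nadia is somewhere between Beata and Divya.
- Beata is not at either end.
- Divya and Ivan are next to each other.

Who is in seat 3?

Oren

With clues 1–5, Beata, Divya, Ivan, Nadia, and Viktor are ruled out for seat 3.
So seat 3 is Oren.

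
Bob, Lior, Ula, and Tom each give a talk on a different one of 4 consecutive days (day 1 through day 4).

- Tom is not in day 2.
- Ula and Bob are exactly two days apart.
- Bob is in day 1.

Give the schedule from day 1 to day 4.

From clue 1: Tom is in {1,3,4}.
From clues 1–2: Lior is in {1,2,3}.
From clues 1–3: Bob → day 1, Lior → day 2, Ula → day 3, Tom → day 4.

Bob, Lior, Ula, Tom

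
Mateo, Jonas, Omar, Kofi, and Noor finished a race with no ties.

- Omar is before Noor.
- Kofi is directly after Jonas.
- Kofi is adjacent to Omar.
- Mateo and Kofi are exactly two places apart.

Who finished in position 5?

Noor

With clue 1, Omar is ruled out for place 5.
With clues 1–2, Jonas is ruled out for place 5.
With clues 1–3, Kofi is ruled out for place 5.
With clues 1–4, Mateo is ruled out for place 5.
So place 5 is Noor.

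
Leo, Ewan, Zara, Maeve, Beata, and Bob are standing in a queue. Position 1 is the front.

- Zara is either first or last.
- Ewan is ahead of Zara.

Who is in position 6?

With clues 1–2, Beata, Bob, Ewan, Leo, and Maeve are ruled out for position 6.
So position 6 is Zara.

Zara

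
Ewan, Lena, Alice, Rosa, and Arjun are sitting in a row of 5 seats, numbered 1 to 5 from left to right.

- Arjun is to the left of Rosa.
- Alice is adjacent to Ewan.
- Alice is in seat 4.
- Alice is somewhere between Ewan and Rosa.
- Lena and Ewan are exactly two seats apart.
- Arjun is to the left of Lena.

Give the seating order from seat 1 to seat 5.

From clue 1: Rosa is in {2,3,4,5}.
From clues 1–3: Alice → seat 4.
From clues 1–4: Ewan is in {3,5}.
From clues 1–6: Arjun → seat 1, Rosa → seat 2, Lena → seat 3, Ewan → seat 5.

Arjun, Rosa, Lena, Alice, Ewan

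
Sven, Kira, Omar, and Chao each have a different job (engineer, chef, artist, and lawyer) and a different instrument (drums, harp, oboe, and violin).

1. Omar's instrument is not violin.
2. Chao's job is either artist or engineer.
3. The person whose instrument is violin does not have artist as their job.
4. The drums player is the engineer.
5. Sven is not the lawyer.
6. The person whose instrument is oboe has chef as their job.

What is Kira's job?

With clues 1–6, artist, chef, and engineer are impossible for Kira's job.
That leaves lawyer.

lawyer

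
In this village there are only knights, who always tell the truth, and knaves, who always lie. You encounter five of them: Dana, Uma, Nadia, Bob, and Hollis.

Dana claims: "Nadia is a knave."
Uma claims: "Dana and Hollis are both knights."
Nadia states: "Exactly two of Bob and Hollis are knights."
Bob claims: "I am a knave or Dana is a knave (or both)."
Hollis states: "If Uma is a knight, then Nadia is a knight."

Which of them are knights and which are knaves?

Dana: knave, Uma: knave, Nadia: knight, Bob: knight, Hollis: knight

Consider Dana. Suppose Dana is a knight.
Then whichever role Bob has, Bob's statement has the wrong truth value — contradiction.
So Dana is a knave.
With that fixed, Uma's statement is false, so Uma is a knave.
With that fixed, Bob's statement is true, so Bob is a knight.
With that fixed, Hollis's statement is true, so Hollis is a knight.
With that fixed, Nadia's statement is true, so Nadia is a knight.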